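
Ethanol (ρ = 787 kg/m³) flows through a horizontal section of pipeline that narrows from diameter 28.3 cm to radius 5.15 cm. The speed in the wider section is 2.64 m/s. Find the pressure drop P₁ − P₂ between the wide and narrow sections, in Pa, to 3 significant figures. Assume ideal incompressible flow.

ΔP = 154000 Pa

The volume flow rate is constant, so v₂ = (A₁/A₂)v₁ = (629/83.3)·2.64 = 19.9 m/s.
Along the horizontal streamline, P + ½ρv² is constant.
P₁ − P₂ = ½·787·(19.9² − 2.64²) = ½·787·390 = 154000 Pa.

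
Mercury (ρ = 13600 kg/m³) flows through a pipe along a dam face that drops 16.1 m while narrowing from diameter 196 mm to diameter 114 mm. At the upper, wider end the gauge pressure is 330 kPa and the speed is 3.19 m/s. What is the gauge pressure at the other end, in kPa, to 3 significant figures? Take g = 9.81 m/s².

Continuity gives A₁v₁ = A₂v₂, so v₂ = (302 cm²)/(102 cm²) × 3.19 m/s = 9.43 m/s.
Energy conservation along the streamline gives P₂ = P₁ − ½ρ(v₂² − v₁²) − ρg(h₂ − h₁).
P₂ = 330000 + ½·13600·(3.19² − 9.43²) − 13600·9.81·(−16.1) = 330000 + (-535000) − (-2150000) = 1940000 Pa.

P₂ ≈ 1940 kPa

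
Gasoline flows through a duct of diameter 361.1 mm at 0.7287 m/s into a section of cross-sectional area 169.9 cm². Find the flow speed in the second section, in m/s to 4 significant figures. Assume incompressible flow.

4.392 m/s

Mass conservation (A₁v₁ = A₂v₂) gives v₂ = 0.7287 × 1024/169.9 = 4.392 m/s.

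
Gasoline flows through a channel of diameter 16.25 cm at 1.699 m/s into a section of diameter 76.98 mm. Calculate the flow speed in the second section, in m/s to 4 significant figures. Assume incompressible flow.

v₂ = 7.571 m/s

Continuity gives A₁v₁ = A₂v₂, so v₂ = (207.4 cm²)/(46.54 cm²) × 1.699 m/s = 7.571 m/s.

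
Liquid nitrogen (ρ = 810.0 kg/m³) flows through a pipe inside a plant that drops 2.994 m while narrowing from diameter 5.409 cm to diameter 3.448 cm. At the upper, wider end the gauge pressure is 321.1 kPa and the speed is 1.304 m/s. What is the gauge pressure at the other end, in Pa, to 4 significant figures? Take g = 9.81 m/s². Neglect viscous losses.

Continuity gives A₁v₁ = A₂v₂, so v₂ = (22.98 cm²)/(9.337 cm²) × 1.304 m/s = 3.209 m/s.
Energy conservation along the streamline gives P₂ = P₁ − ½ρ(v₂² − v₁²) − ρg(h₂ − h₁).
P₂ = 321100 + ½·810.0·(1.304² − 3.209²) − 810.0·9.81·(−2.994) = 321100 + (-3482) − (-23790) = 341400 Pa.

P₂ ≈ 341400 Pa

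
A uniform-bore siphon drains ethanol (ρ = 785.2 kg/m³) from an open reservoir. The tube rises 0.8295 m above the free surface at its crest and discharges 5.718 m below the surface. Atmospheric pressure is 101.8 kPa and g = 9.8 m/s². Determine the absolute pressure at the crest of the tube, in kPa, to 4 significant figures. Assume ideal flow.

P_top ≈ 51.42 kPa

From the surface to the outlet (both open to atmosphere, surface at rest): v = √(2g·h_out) = √(2·9.8·5.718) = 10.59 m/s.
The bore is uniform, so the speed at the crest is the same v. Bernoulli surface→crest: P_atm = P_top + ½ρv² + ρg·h_top.
P_top = 101800 − ½·785.2·10.59² − 785.2·9.8·0.8295 = 51420 Pa.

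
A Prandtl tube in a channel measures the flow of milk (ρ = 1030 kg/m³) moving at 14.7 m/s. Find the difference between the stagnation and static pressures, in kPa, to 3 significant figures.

ΔP ≈ 111 kPa

The dynamic pressure equals the rise in static pressure at the stagnation point: ΔP = ½ρv².
ΔP = ½·1030·14.7² = 111000 Pa.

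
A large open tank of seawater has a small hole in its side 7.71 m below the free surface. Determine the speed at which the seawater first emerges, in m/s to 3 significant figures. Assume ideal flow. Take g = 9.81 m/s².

Torricelli's result v = √(2gh) gives v = √(2·9.81·7.71) = 12.3 m/s.

v ≈ 12.3 m/s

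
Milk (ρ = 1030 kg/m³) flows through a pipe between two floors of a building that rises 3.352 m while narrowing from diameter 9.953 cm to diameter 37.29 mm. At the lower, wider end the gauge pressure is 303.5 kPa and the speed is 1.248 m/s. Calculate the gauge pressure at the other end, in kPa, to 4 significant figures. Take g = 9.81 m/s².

Mass conservation (A₁v₁ = A₂v₂) gives v₂ = 1.248 × 77.80/10.92 = 8.891 m/s.
Energy conservation along the streamline gives P₂ = P₁ − ½ρ(v₂² − v₁²) − ρg(h₂ − h₁).
P₂ = 303500 + ½·1030·(1.248² − 8.891²) − 1030·9.81·(+3.352) = 303500 + (-39910) − (33870) = 229700 Pa.

P₂ ≈ 229.7 kPa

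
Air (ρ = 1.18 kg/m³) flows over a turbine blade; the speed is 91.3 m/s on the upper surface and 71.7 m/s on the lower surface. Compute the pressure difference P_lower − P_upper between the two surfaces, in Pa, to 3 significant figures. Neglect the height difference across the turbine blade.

With negligible Δh, P + ½ρv² is constant, so P_low − P_up = ½ρ(v_up² − v_low²).
ΔP = ½·1.18·(91.3² − 71.7²) = 1880 Pa.

ΔP ≈ 1880 Pa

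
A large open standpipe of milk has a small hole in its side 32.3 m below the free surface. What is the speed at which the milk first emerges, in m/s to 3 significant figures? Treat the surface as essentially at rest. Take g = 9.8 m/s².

v = 25.2 m/s

Bernoulli from surface to hole (P equal, v_surface ≈ 0): v = √(2gh) = √(2×9.8×32.3) = 25.2 m/s.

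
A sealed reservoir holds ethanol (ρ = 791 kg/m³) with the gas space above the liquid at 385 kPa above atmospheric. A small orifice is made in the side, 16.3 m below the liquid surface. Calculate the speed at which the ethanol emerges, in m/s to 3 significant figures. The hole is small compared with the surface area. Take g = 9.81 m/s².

Take point 1 at the surface (v₁ ≈ 0) and point 2 at the hole (at atmospheric pressure). Bernoulli: P₁ + ρg h = P_atm + ½ρv₂².
With P₁ − P_atm = 385000 Pa, v₂ = √(2gh + 2ΔP/ρ) = √(2·9.81·16.3 + 2·385000/791) = 36.0 m/s.

v ≈ 36.0 m/s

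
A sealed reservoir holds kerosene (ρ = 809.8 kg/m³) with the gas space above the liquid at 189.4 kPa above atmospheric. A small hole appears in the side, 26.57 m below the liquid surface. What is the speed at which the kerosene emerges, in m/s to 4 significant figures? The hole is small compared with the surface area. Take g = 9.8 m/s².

Take point 1 at the surface (v₁ ≈ 0) and point 2 at the hole (at atmospheric pressure). Bernoulli: P₁ + ρg h = P_atm + ½ρv₂².
With P₁ − P_atm = 189400 Pa, v₂ = √(2gh + 2ΔP/ρ) = √(2·9.8·26.57 + 2·189400/809.8) = 31.44 m/s.

31.44 m/s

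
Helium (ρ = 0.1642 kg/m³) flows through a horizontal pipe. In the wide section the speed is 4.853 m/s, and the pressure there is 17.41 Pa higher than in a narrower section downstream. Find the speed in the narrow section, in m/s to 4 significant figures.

Along the level pipe P + ½ρv² is conserved, hence v₂² = v₁² + 2(P₁ − P₂)/ρ.
v₂ = √(4.853² + 2·17.41/0.1642) = √(23.55 + 212.1) = 15.35 m/s.

v₂ = 15.35 m/s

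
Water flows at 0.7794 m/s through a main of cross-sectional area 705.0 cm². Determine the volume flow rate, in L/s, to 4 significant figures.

Q = A·v = 0.07050 m² × 0.7794 m/s = 0.05495 m³/s.
Converting: 0.05495 m³/s × 1000 = 54.95 L/s.

54.95 L/s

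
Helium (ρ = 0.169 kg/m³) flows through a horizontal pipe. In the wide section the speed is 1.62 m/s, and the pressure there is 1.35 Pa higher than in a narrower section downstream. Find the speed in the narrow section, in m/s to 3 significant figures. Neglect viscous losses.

v₂ = 4.31 m/s

Along the level pipe P + ½ρv² is conserved, hence v₂² = v₁² + 2(P₁ − P₂)/ρ.
v₂ = √(1.62² + 2·1.35/0.169) = √(2.62 + 16.0) = 4.31 m/s.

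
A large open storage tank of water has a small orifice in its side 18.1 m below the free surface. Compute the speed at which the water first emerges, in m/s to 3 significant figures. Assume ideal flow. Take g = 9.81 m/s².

v = 18.8 m/s

With the surface at rest and both surface and jet at atmospheric pressure, Bernoulli gives ρg h = ½ρv², so v = √(2gh) = √(2·9.81·18.1) = 18.8 m/s.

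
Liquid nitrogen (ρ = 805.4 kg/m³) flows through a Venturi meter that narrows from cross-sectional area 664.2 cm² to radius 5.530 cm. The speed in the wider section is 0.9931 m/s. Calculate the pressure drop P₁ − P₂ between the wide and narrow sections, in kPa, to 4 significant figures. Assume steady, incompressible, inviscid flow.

Continuity gives A₁v₁ = A₂v₂, so v₂ = (664.2 cm²)/(96.07 cm²) × 0.9931 m/s = 6.866 m/s.
Bernoulli (h₁ = h₂): P₁ − P₂ = ½ρ(v₂² − v₁²).
P₁ − P₂ = ½·805.4·(6.866² − 0.9931²) = ½·805.4·46.15 = 18590 Pa.

18.59 kPa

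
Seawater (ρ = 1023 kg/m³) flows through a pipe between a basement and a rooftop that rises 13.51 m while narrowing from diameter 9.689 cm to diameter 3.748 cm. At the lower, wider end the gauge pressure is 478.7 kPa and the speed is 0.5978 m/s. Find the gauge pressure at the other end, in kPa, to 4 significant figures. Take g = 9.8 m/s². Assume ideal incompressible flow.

P₂ ≈ 335.3 kPa

The volume flow rate is constant, so v₂ = (A₁/A₂)v₁ = (73.73/11.03)·0.5978 = 3.995 m/s.
Bernoulli: P₁ + ½ρv₁² + ρg h₁ = P₂ + ½ρv₂² + ρg h₂, so P₂ = P₁ + ½ρ(v₁² − v₂²) − ρg(h₂ − h₁).
P₂ = 478700 + ½·1023·(0.5978² − 3.995²) − 1023·9.8·(+13.51) = 478700 + (-7981) − (135400) = 335300 Pa.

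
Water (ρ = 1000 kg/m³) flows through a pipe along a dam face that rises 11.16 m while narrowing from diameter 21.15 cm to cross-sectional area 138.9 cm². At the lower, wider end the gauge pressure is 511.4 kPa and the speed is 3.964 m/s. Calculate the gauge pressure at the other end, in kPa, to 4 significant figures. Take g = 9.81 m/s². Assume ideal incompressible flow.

Mass conservation (A₁v₁ = A₂v₂) gives v₂ = 3.964 × 351.3/138.9 = 10.03 m/s.
Bernoulli: P₁ + ½ρv₁² + ρg h₁ = P₂ + ½ρv₂² + ρg h₂, so P₂ = P₁ + ½ρ(v₁² − v₂²) − ρg(h₂ − h₁).
P₂ = 511400 + ½·1000·(3.964² − 10.03²) − 1000·9.81·(+11.16) = 511400 + (-42410) − (109500) = 359500 Pa.

359.5 kPa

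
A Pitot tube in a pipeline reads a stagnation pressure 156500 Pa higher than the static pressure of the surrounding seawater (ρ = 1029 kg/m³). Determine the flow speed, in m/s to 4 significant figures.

v ≈ 17.44 m/s

Bernoulli between the free stream and the stagnation point: ½ρv² = P_stag − P_static.
v = √(2ΔP/ρ) = √(2·156500/1029) = 17.44 m/s.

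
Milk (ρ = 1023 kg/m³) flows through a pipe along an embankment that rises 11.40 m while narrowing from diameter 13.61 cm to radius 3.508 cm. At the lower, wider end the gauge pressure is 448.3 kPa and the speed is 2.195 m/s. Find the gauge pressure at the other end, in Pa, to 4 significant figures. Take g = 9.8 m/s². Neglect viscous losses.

The volume flow rate is constant, so v₂ = (A₁/A₂)v₁ = (145.5/38.66)·2.195 = 8.260 m/s.
Energy conservation along the streamline gives P₂ = P₁ − ½ρ(v₂² − v₁²) − ρg(h₂ − h₁).
P₂ = 448300 + ½·1023·(2.195² − 8.260²) − 1023·9.8·(+11.40) = 448300 + (-32430) − (114300) = 301600 Pa.

301600 Pa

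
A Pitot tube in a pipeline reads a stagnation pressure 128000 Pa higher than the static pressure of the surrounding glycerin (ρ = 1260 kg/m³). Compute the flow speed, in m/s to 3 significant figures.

14.3 m/s

At the stagnation point the flow is brought to rest, so Bernoulli gives P_stag − P_static = ½ρv².
v = √(2ΔP/ρ) = √(2·128000/1260) = 14.3 m/s.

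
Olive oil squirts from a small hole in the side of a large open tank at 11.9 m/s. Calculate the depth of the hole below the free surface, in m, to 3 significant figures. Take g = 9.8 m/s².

For a small hole in a large open tank, ½v² = gh, giving h = v²/(2g).
h = 11.9²/(2·9.8) = 142/19.60 = 7.23 m.

h = 7.23 m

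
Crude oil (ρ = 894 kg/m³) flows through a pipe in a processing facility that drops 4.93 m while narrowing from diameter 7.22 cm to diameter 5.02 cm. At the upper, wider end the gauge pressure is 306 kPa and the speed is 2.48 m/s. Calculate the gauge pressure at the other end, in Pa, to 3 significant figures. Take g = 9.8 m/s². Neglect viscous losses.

P₂ ≈ 340000 Pa

Mass conservation (A₁v₁ = A₂v₂) gives v₂ = 2.48 × 40.9/19.8 = 5.13 m/s.
Bernoulli: P₁ + ½ρv₁² + ρg h₁ = P₂ + ½ρv₂² + ρg h₂, so P₂ = P₁ + ½ρ(v₁² − v₂²) − ρg(h₂ − h₁).
P₂ = 306000 + ½·894·(2.48² − 5.13²) − 894·9.8·(−4.93) = 306000 + (-9010) − (-43200) = 340000 Pa.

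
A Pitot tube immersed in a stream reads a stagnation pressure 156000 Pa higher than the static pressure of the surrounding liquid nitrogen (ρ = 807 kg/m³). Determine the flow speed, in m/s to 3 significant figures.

v ≈ 19.7 m/s

The dynamic pressure equals the rise in static pressure at the stagnation point: ΔP = ½ρv².
v = √(2ΔP/ρ) = √(2·156000/807) = 19.7 m/s.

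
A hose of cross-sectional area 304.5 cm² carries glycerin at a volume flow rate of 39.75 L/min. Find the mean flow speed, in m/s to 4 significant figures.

Q = 39.75 L/min = 0.0006625 m³/s.
v = Q/A = 0.0006625 / 0.03045 = 0.02176 m/s.

v ≈ 0.02176 m/s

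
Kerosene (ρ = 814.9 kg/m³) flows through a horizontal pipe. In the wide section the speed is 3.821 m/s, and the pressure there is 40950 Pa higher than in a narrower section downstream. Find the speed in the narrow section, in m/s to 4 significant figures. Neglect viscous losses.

10.73 m/s

With h₁ = h₂, rearranging Bernoulli gives v₂ = √(v₁² + 2ΔP/ρ).
v₂ = √(3.821² + 2·40950/814.9) = √(14.60 + 100.5) = 10.73 m/s.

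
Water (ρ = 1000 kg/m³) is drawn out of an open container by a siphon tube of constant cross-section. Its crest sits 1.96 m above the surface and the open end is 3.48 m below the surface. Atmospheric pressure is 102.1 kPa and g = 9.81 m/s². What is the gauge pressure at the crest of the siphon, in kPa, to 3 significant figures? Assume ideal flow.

P_gauge ≈ -53.4 kPa

From the surface to the outlet (both open to atmosphere, surface at rest): v = √(2g·h_out) = √(2·9.81·3.48) = 8.26 m/s.
Continuity keeps v the same throughout the tube; from surface to crest, P_atm + 0 = P_top + ½ρv² + ρg·h_top.
P_top = 102100 − ½·1000·8.26² − 1000·9.81·1.96 = 48700 Pa. So P_gauge = P_top − P_atm = -53400 Pa.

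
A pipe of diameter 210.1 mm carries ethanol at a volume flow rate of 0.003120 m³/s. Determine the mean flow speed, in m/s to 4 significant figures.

v ≈ 0.08999 m/s

Q = 0.003120 m³/s = 0.003120 m³/s.
v = Q/A = 0.003120 / 0.03467 = 0.08999 m/s.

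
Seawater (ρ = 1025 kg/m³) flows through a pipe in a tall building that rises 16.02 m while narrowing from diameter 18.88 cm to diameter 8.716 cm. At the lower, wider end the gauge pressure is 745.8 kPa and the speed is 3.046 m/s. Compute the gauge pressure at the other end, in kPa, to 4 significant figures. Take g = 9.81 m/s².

P₂ ≈ 484.8 kPa

The volume flow rate is constant, so v₂ = (A₁/A₂)v₁ = (280.0/59.67)·3.046 = 14.29 m/s.
Applying Bernoulli between the two ends and solving for P₂: P₂ = P₁ + ½ρ(v₁² − v₂²) − ρgΔh.
P₂ = 745800 + ½·1025·(3.046² − 14.29²) − 1025·9.81·(+16.02) = 745800 + (-99930) − (161100) = 484800 Pa.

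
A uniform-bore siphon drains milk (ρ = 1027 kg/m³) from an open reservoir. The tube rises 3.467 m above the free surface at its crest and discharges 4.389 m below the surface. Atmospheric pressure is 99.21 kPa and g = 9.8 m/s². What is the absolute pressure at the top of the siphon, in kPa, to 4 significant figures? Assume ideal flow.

20.14 kPa

The outlet speed comes from Torricelli: v = √(2g·4.389) = 9.275 m/s.
The bore is uniform, so the speed at the crest is the same v. Bernoulli surface→crest: P_atm = P_top + ½ρv² + ρg·h_top.
P_top = 99210 − ½·1027·9.275² − 1027·9.8·3.467 = 20140 Pa.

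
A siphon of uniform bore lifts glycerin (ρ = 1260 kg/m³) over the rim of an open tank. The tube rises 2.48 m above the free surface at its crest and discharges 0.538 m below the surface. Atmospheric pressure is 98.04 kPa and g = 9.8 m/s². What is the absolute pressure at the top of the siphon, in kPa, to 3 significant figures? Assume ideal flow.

P_top ≈ 60.8 kPa

Bernoulli surface→outlet gives ½v² = g·h_out, so v = √(2·9.8·0.538) = 3.25 m/s.
With constant cross-section the crest speed equals v; applying Bernoulli from the surface up to the crest, P_top = P_atm − ½ρv² − ρg·h_top.
P_top = 98040 − ½·1260·3.25² − 1260·9.8·2.48 = 60800 Pa.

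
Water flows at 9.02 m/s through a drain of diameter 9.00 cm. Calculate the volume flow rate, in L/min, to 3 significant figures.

Q = A·v = 0.00636 m² × 9.02 m/s = 0.0574 m³/s.
Converting: 0.0574 m³/s × 60000 = 3440 L/min.

3440 L/min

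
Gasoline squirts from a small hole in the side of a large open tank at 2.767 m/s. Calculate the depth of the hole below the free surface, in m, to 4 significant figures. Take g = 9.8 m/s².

h ≈ 0.3906 m

Torricelli: v = √(2gh), so h = v²/(2g).
h = 2.767²/(2·9.8) = 7.656/19.60 = 0.3906 m.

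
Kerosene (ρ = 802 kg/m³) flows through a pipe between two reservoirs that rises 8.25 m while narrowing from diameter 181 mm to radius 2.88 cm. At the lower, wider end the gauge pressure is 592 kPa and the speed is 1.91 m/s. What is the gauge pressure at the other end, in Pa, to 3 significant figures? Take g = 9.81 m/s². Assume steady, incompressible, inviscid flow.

P₂ ≈ 386000 Pa

The volume flow rate is constant, so v₂ = (A₁/A₂)v₁ = (257/26.1)·1.91 = 18.9 m/s.
Energy conservation along the streamline gives P₂ = P₁ − ½ρ(v₂² − v₁²) − ρg(h₂ − h₁).
P₂ = 592000 + ½·802·(1.91² − 18.9²) − 802·9.81·(+8.25) = 592000 + (-141000) − (64900) = 386000 Pa.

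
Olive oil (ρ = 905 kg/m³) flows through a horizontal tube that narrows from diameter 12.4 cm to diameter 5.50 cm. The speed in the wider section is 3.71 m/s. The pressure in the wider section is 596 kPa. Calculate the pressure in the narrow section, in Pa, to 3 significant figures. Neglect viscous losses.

Mass conservation (A₁v₁ = A₂v₂) gives v₂ = 3.71 × 121/23.8 = 18.9 m/s.
Along the horizontal streamline, P + ½ρv² is constant.
P₂ = P₁ − ½ρ(v₂² − v₁²) = 596000 − ½·905·(18.9² − 3.71²) = 596000 − 155000 = 441000 Pa.

441000 Pa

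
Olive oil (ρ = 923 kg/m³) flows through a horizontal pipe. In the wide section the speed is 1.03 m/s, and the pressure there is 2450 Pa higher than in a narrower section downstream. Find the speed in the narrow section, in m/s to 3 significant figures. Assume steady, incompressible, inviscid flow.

With h₁ = h₂, rearranging Bernoulli gives v₂ = √(v₁² + 2ΔP/ρ).
v₂ = √(1.03² + 2·2450/923) = √(1.06 + 5.31) = 2.52 m/s.

v₂ = 2.52 m/s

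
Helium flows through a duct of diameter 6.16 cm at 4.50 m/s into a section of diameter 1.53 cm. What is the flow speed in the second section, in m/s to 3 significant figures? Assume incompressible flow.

v₂ = 72.9 m/s

The volume flow rate is constant, so v₂ = (A₁/A₂)v₁ = (29.8/1.84)·4.50 = 72.9 m/s.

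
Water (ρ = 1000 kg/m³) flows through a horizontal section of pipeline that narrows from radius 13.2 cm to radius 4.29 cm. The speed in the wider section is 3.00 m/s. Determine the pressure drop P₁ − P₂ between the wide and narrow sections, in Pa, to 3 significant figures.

ΔP ≈ 399000 Pa

Mass conservation (A₁v₁ = A₂v₂) gives v₂ = 3.00 × 547/57.8 = 28.4 m/s.
The pipe is horizontal, so Bernoulli reduces to P₁ + ½ρv₁² = P₂ + ½ρv₂².
P₁ − P₂ = ½·1000·(28.4² − 3.00²) = ½·1000·798 = 399000 Pa.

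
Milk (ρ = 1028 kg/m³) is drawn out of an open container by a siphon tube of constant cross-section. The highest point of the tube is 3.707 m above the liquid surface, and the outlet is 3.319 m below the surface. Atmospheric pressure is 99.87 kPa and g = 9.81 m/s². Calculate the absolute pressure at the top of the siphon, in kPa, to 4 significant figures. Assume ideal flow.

The outlet speed comes from Torricelli: v = √(2g·3.319) = 8.070 m/s.
The bore is uniform, so the speed at the crest is the same v. Bernoulli surface→crest: P_atm = P_top + ½ρv² + ρg·h_top.
P_top = 99870 − ½·1028·8.070² − 1028·9.81·3.707 = 29020 Pa.

P_top = 29.02 kPa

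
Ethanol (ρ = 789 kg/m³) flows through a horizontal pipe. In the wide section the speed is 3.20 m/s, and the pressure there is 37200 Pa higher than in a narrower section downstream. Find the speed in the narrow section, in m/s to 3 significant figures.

Along the level pipe P + ½ρv² is conserved, hence v₂² = v₁² + 2(P₁ − P₂)/ρ.
v₂ = √(3.20² + 2·37200/789) = √(10.2 + 94.3) = 10.2 m/s.

v₂ ≈ 10.2 m/s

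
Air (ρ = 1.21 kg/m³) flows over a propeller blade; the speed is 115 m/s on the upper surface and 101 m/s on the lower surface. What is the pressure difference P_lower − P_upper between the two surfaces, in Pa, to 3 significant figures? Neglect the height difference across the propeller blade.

ΔP = 1830 Pa

With negligible Δh, P + ½ρv² is constant, so P_low − P_up = ½ρ(v_up² − v_low²).
ΔP = ½·1.21·(115² − 101²) = 1830 Pa.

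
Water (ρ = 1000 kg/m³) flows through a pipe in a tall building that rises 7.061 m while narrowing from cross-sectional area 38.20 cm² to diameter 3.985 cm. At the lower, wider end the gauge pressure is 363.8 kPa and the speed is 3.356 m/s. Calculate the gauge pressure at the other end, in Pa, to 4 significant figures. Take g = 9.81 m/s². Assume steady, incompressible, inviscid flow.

P₂ ≈ 247300 Pa

The volume flow rate is constant, so v₂ = (A₁/A₂)v₁ = (38.20/12.47)·3.356 = 10.28 m/s.
Energy conservation along the streamline gives P₂ = P₁ − ½ρ(v₂² − v₁²) − ρg(h₂ − h₁).
P₂ = 363800 + ½·1000·(3.356² − 10.28²) − 1000·9.81·(+7.061) = 363800 + (-47190) − (69270) = 247300 Pa.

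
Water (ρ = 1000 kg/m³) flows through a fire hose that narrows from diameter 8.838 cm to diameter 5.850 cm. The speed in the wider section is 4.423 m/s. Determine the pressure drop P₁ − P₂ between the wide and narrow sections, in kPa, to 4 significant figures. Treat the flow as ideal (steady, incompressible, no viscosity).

Continuity gives A₁v₁ = A₂v₂, so v₂ = (61.35 cm²)/(26.88 cm²) × 4.423 m/s = 10.10 m/s.
Along the horizontal streamline, P + ½ρv² is constant.
P₁ − P₂ = ½·1000·(10.10² − 4.423²) = ½·1000·82.35 = 41170 Pa.

ΔP = 41.17 kPa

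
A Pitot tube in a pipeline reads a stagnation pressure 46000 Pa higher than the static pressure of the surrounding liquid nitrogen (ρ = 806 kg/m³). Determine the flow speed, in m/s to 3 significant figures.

At the stagnation point the flow is brought to rest, so Bernoulli gives P_stag − P_static = ½ρv².
v = √(2ΔP/ρ) = √(2·46000/806) = 10.7 m/s.

v = 10.7 m/s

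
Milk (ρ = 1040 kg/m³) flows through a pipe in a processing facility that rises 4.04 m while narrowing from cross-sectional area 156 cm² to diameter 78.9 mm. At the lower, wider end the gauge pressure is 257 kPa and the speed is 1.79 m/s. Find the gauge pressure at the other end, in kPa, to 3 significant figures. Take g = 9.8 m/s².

201 kPa

Mass conservation (A₁v₁ = A₂v₂) gives v₂ = 1.79 × 156/48.9 = 5.71 m/s.
Applying Bernoulli between the two ends and solving for P₂: P₂ = P₁ + ½ρ(v₁² − v₂²) − ρgΔh.
P₂ = 257000 + ½·1040·(1.79² − 5.71²) − 1040·9.8·(+4.04) = 257000 + (-15300) − (41200) = 201000 Pa.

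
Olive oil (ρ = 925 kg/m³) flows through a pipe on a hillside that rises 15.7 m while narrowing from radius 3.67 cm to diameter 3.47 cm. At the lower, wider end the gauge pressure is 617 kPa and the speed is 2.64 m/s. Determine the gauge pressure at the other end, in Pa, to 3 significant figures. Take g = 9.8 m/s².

Mass conservation (A₁v₁ = A₂v₂) gives v₂ = 2.64 × 42.3/9.46 = 11.8 m/s.
Bernoulli: P₁ + ½ρv₁² + ρg h₁ = P₂ + ½ρv₂² + ρg h₂, so P₂ = P₁ + ½ρ(v₁² − v₂²) − ρg(h₂ − h₁).
P₂ = 617000 + ½·925·(2.64² − 11.8²) − 925·9.8·(+15.7) = 617000 + (-61300) − (142000) = 413000 Pa.

413000 Pa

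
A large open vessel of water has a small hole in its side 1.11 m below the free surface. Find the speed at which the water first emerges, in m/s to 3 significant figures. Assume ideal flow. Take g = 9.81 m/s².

v = 4.67 m/s

Bernoulli from surface to hole (P equal, v_surface ≈ 0): v = √(2gh) = √(2×9.81×1.11) = 4.67 m/s.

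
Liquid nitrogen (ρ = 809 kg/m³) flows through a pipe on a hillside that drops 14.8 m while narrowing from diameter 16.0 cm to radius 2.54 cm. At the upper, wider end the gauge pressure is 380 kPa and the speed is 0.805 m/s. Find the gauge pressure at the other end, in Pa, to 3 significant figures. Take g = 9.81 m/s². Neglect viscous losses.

472000 Pa

By continuity, v₂ = v₁·A₁/A₂ = 0.805·(201/20.3) = 7.99 m/s.
Energy conservation along the streamline gives P₂ = P₁ − ½ρ(v₂² − v₁²) − ρg(h₂ − h₁).
P₂ = 380000 + ½·809·(0.805² − 7.99²) − 809·9.81·(−14.8) = 380000 + (-25500) − (-117000) = 472000 Pa.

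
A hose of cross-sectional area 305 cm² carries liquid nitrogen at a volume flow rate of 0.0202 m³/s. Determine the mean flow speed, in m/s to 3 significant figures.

Q = 0.0202 m³/s = 0.0202 m³/s.
v = Q/A = 0.0202 / 0.0305 = 0.662 m/s.

v ≈ 0.662 m/s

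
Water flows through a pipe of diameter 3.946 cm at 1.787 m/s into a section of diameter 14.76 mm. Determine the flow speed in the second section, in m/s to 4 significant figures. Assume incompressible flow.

12.77 m/s

By continuity, v₂ = v₁·A₁/A₂ = 1.787·(12.23/1.711) = 12.77 m/s.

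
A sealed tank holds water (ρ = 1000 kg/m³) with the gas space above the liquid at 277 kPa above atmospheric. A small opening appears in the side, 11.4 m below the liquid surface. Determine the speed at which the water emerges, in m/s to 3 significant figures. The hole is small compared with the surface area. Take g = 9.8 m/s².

Take point 1 at the surface (v₁ ≈ 0) and point 2 at the hole (at atmospheric pressure). Bernoulli: P₁ + ρg h = P_atm + ½ρv₂².
With P₁ − P_atm = 277000 Pa, v₂ = √(2gh + 2ΔP/ρ) = √(2·9.8·11.4 + 2·277000/1000) = 27.9 m/s.

v ≈ 27.9 m/s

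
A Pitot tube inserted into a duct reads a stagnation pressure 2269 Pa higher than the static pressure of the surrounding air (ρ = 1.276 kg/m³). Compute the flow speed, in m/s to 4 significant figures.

At the stagnation point the flow is brought to rest, so Bernoulli gives P_stag − P_static = ½ρv².
v = √(2ΔP/ρ) = √(2·2269/1.276) = 59.64 m/s.

v ≈ 59.64 m/s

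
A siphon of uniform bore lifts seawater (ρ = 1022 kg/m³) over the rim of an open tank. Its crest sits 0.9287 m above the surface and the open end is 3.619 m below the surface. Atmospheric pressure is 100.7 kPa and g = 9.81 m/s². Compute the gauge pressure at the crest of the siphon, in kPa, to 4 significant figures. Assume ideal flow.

P_gauge = -45.59 kPa

The outlet speed comes from Torricelli: v = √(2g·3.619) = 8.426 m/s.
Continuity keeps v the same throughout the tube; from surface to crest, P_atm + 0 = P_top + ½ρv² + ρg·h_top.
P_top = 100700 − ½·1022·8.426² − 1022·9.81·0.9287 = 55110 Pa. So P_gauge = P_top − P_atm = -45590 Pa.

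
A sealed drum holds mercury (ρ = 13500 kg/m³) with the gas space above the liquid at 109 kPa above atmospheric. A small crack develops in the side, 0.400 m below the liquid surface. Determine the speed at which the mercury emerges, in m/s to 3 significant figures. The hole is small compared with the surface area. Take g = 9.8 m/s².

4.90 m/s

Take point 1 at the surface (v₁ ≈ 0) and point 2 at the hole (at atmospheric pressure). Bernoulli: P₁ + ρg h = P_atm + ½ρv₂².
With P₁ − P_atm = 109000 Pa, v₂ = √(2gh + 2ΔP/ρ) = √(2·9.8·0.400 + 2·109000/13500) = 4.90 m/s.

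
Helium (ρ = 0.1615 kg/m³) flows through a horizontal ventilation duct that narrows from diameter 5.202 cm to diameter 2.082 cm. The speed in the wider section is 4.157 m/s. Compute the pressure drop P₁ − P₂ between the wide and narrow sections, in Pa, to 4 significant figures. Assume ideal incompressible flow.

ΔP ≈ 52.99 Pa

The volume flow rate is constant, so v₂ = (A₁/A₂)v₁ = (21.25/3.404)·4.157 = 25.95 m/s.
Along the horizontal streamline, P + ½ρv² is constant.
P₁ − P₂ = ½·0.1615·(25.95² − 4.157²) = ½·0.1615·656.2 = 52.99 Pa.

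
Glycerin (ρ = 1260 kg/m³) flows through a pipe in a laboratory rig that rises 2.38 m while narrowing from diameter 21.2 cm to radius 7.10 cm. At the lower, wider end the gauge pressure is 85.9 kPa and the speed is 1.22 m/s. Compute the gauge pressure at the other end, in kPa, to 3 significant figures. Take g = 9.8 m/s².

P₂ ≈ 52.8 kPa

Mass conservation (A₁v₁ = A₂v₂) gives v₂ = 1.22 × 353/158 = 2.72 m/s.
Applying Bernoulli between the two ends and solving for P₂: P₂ = P₁ + ½ρ(v₁² − v₂²) − ρgΔh.
P₂ = 85900 + ½·1260·(1.22² − 2.72²) − 1260·9.8·(+2.38) = 85900 + (-3720) − (29400) = 52800 Pa.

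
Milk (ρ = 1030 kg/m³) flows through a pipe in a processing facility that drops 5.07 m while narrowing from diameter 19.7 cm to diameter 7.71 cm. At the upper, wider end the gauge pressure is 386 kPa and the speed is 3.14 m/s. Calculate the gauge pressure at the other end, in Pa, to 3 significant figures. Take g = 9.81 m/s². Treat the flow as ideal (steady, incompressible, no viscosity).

Mass conservation (A₁v₁ = A₂v₂) gives v₂ = 3.14 × 305/46.7 = 20.5 m/s.
Bernoulli: P₁ + ½ρv₁² + ρg h₁ = P₂ + ½ρv₂² + ρg h₂, so P₂ = P₁ + ½ρ(v₁² − v₂²) − ρg(h₂ − h₁).
P₂ = 386000 + ½·1030·(3.14² − 20.5²) − 1030·9.81·(−5.07) = 386000 + (-211000) − (-51200) = 226000 Pa.

P₂ ≈ 226000 Pa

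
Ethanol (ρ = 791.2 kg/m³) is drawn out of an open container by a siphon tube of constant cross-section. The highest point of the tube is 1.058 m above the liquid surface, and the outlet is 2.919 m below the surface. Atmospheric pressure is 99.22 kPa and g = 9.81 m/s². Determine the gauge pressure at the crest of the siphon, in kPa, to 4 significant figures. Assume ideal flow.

The outlet speed comes from Torricelli: v = √(2g·2.919) = 7.568 m/s.
Continuity keeps v the same throughout the tube; from surface to crest, P_atm + 0 = P_top + ½ρv² + ρg·h_top.
P_top = 99220 − ½·791.2·7.568² − 791.2·9.81·1.058 = 68350 Pa. So P_gauge = P_top − P_atm = -30870 Pa.

P_gauge ≈ -30.87 kPa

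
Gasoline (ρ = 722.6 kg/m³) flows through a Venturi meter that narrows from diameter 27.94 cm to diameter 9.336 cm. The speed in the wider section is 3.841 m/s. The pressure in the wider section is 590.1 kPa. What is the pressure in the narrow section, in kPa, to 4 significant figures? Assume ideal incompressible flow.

167.8 kPa

By continuity, v₂ = v₁·A₁/A₂ = 3.841·(613.1/68.46) = 34.40 m/s.
Bernoulli (h₁ = h₂): P₁ − P₂ = ½ρ(v₂² − v₁²).
P₂ = P₁ − ½ρ(v₂² − v₁²) = 590100 − ½·722.6·(34.40² − 3.841²) = 590100 − 422300 = 167800 Pa.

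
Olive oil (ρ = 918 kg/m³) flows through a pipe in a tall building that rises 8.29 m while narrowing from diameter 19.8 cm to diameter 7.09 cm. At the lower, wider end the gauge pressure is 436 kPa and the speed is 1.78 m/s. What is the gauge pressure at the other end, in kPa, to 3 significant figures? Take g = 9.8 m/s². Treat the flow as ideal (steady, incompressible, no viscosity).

Continuity gives A₁v₁ = A₂v₂, so v₂ = (308 cm²)/(39.5 cm²) × 1.78 m/s = 13.9 m/s.
Energy conservation along the streamline gives P₂ = P₁ − ½ρ(v₂² − v₁²) − ρg(h₂ − h₁).
P₂ = 436000 + ½·918·(1.78² − 13.9²) − 918·9.8·(+8.29) = 436000 + (-87000) − (74600) = 274000 Pa.

P₂ ≈ 274 kPa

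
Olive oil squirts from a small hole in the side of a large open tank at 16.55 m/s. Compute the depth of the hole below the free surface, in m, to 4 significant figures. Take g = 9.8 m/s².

13.97 m

For a small hole in a large open tank, ½v² = gh, giving h = v²/(2g).
h = 16.55²/(2·9.8) = 273.9/19.60 = 13.97 m.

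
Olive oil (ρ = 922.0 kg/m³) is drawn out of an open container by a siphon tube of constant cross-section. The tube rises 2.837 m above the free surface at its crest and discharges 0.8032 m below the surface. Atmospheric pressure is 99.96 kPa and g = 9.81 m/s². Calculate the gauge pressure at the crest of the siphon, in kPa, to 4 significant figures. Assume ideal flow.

P_gauge ≈ -32.92 kPa

Bernoulli surface→outlet gives ½v² = g·h_out, so v = √(2·9.81·0.8032) = 3.970 m/s.
With constant cross-section the crest speed equals v; applying Bernoulli from the surface up to the crest, P_top = P_atm − ½ρv² − ρg·h_top.
P_top = 99960 − ½·922.0·3.970² − 922.0·9.81·2.837 = 67040 Pa. So P_gauge = P_top − P_atm = -32920 Pa.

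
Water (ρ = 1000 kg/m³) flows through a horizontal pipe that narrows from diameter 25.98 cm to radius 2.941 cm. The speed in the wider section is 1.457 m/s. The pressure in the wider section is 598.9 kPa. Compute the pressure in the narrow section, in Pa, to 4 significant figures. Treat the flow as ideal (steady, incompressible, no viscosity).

P₂ = 196000 Pa

The volume flow rate is constant, so v₂ = (A₁/A₂)v₁ = (530.1/27.17)·1.457 = 28.42 m/s.
With no height change, Bernoulli's equation is P₁ + ½ρv₁² = P₂ + ½ρv₂².
P₂ = P₁ − ½ρ(v₂² − v₁²) = 598900 − ½·1000·(28.42² − 1.457²) = 598900 − 402900 = 196000 Pa.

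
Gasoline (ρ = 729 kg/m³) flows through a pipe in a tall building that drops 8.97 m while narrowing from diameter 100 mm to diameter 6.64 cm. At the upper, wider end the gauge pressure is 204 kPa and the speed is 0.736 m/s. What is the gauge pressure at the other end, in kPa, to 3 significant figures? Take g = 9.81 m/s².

Mass conservation (A₁v₁ = A₂v₂) gives v₂ = 0.736 × 78.5/34.6 = 1.67 m/s.
Energy conservation along the streamline gives P₂ = P₁ − ½ρ(v₂² − v₁²) − ρg(h₂ − h₁).
P₂ = 204000 + ½·729·(0.736² − 1.67²) − 729·9.81·(−8.97) = 204000 + (-818) − (-64100) = 267000 Pa.

P₂ ≈ 267 kPa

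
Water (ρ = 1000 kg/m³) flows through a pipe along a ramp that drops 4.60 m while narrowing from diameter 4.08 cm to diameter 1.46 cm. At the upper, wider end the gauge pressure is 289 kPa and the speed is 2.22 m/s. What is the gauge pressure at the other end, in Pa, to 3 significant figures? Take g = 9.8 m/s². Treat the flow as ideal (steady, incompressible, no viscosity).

By continuity, v₂ = v₁·A₁/A₂ = 2.22·(13.1/1.67) = 17.3 m/s.
Energy conservation along the streamline gives P₂ = P₁ − ½ρ(v₂² − v₁²) − ρg(h₂ − h₁).
P₂ = 289000 + ½·1000·(2.22² − 17.3²) − 1000·9.8·(−4.60) = 289000 + (-148000) − (-45100) = 186000 Pa.

P₂ ≈ 186000 Pa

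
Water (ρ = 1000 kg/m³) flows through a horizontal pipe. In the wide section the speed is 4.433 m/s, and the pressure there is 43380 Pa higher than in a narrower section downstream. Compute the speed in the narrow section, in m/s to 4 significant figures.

Along the level pipe P + ½ρv² is conserved, hence v₂² = v₁² + 2(P₁ − P₂)/ρ.
v₂ = √(4.433² + 2·43380/1000) = √(19.65 + 86.76) = 10.32 m/s.

v₂ = 10.32 m/s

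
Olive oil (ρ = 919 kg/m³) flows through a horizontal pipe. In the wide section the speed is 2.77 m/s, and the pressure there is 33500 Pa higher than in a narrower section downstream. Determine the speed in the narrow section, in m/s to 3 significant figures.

Along the level pipe P + ½ρv² is conserved, hence v₂² = v₁² + 2(P₁ − P₂)/ρ.
v₂ = √(2.77² + 2·33500/919) = √(7.67 + 72.9) = 8.98 m/s.

v₂ = 8.98 m/s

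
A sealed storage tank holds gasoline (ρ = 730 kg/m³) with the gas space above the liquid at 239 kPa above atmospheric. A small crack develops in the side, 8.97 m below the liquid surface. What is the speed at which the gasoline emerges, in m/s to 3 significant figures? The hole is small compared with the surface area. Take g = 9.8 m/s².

v = 28.8 m/s

Take point 1 at the surface (v₁ ≈ 0) and point 2 at the hole (at atmospheric pressure). Bernoulli: P₁ + ρg h = P_atm + ½ρv₂².
With P₁ − P_atm = 239000 Pa, v₂ = √(2gh + 2ΔP/ρ) = √(2·9.8·8.97 + 2·239000/730) = 28.8 m/s.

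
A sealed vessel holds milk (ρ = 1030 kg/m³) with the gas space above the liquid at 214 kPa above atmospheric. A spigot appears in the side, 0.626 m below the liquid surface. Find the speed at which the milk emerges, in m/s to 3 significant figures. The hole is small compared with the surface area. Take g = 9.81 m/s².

20.7 m/s

Take point 1 at the surface (v₁ ≈ 0) and point 2 at the hole (at atmospheric pressure). Bernoulli: P₁ + ρg h = P_atm + ½ρv₂².
With P₁ − P_atm = 214000 Pa, v₂ = √(2gh + 2ΔP/ρ) = √(2·9.81·0.626 + 2·214000/1030) = 20.7 m/s.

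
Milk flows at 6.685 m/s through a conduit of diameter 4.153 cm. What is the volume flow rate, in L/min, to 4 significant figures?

Q = A·v = 0.001355 m² × 6.685 m/s = 0.009056 m³/s.
Converting: 0.009056 m³/s × 60000 = 543.3 L/min.

Q = 543.3 L/min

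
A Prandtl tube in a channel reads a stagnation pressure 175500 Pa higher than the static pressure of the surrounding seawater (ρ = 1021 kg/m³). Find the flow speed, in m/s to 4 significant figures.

v ≈ 18.54 m/s

At the stagnation point the flow is brought to rest, so Bernoulli gives P_stag − P_static = ½ρv².
v = √(2ΔP/ρ) = √(2·175500/1021) = 18.54 m/s.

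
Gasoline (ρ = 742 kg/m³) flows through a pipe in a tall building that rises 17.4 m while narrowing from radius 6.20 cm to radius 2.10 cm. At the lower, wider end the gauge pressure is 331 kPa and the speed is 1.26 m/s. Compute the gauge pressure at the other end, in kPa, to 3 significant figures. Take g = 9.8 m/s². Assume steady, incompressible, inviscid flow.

By continuity, v₂ = v₁·A₁/A₂ = 1.26·(121/13.9) = 11.0 m/s.
Energy conservation along the streamline gives P₂ = P₁ − ½ρ(v₂² − v₁²) − ρg(h₂ − h₁).
P₂ = 331000 + ½·742·(1.26² − 11.0²) − 742·9.8·(+17.4) = 331000 + (-44200) − (127000) = 160000 Pa.

P₂ ≈ 160 kPa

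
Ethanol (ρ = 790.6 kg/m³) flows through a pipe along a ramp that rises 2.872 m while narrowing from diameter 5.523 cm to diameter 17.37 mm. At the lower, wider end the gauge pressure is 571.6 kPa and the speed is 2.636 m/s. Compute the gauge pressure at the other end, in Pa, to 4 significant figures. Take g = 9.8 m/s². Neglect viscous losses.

Mass conservation (A₁v₁ = A₂v₂) gives v₂ = 2.636 × 23.96/2.370 = 26.65 m/s.
Energy conservation along the streamline gives P₂ = P₁ − ½ρ(v₂² − v₁²) − ρg(h₂ − h₁).
P₂ = 571600 + ½·790.6·(2.636² − 26.65²) − 790.6·9.8·(+2.872) = 571600 + (-278000) − (22250) = 271300 Pa.

P₂ = 271300 Pa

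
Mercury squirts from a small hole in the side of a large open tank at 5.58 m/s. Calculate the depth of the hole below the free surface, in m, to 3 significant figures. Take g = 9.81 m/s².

Inverting v = √(2gh) gives h = v² / 2g.
h = 5.58²/(2·9.81) = 31.1/19.62 = 1.59 m.

1.59 m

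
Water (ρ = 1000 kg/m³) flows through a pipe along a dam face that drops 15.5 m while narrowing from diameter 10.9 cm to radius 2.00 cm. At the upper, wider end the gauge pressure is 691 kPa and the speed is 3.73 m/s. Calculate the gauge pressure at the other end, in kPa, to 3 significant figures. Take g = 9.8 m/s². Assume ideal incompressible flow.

Continuity gives A₁v₁ = A₂v₂, so v₂ = (93.3 cm²)/(12.6 cm²) × 3.73 m/s = 27.7 m/s.
Applying Bernoulli between the two ends and solving for P₂: P₂ = P₁ + ½ρ(v₁² − v₂²) − ρgΔh.
P₂ = 691000 + ½·1000·(3.73² − 27.7²) − 1000·9.8·(−15.5) = 691000 + (-377000) − (-152000) = 466000 Pa.

P₂ = 466 kPa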